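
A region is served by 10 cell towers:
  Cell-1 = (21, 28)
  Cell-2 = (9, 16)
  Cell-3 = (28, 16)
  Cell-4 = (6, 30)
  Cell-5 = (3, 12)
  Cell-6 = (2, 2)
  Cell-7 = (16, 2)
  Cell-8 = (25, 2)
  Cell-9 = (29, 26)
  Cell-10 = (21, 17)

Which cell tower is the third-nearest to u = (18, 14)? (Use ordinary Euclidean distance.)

Since √ is increasing, it suffices to compare squared distances:
d²(u, Cell-1) = (18−21)² + (14−28)² = 9 + 196 = 205
d²(u, Cell-2) = (18−9)² + (14−16)² = 81 + 4 = 85
d²(u, Cell-3) = (18−28)² + (14−16)² = 100 + 4 = 104
d²(u, Cell-4) = (18−6)² + (14−30)² = 144 + 256 = 400
d²(u, Cell-5) = (18−3)² + (14−12)² = 225 + 4 = 229
d²(u, Cell-6) = (18−2)² + (14−2)² = 256 + 144 = 400
d²(u, Cell-7) = (18−16)² + (14−2)² = 4 + 144 = 148
d²(u, Cell-8) = (18−25)² + (14−2)² = 49 + 144 = 193
d²(u, Cell-9) = (18−29)² + (14−26)² = 121 + 144 = 265
d²(u, Cell-10) = (18−21)² + (14−17)² = 9 + 9 = 18
Sorted ascending: Cell-10, Cell-2, Cell-3, Cell-7, … — the third-nearest is Cell-3.

Cell-3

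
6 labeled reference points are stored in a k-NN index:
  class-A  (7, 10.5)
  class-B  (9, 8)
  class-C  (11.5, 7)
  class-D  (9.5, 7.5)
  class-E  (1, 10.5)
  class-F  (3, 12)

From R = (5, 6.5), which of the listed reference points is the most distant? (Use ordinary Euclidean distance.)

class-C

Squared Euclidean distances:
d²(R, class-A) = (5−7)² + (6.5−10.5)² = 4 + 16 = 20
d²(R, class-B) = (5−9)² + (6.5−8)² = 16 + 2.25 = 18.25
d²(R, class-C) = (5−11.5)² + (6.5−7)² = 42.25 + 0.25 = 42.5
d²(R, class-D) = (5−9.5)² + (6.5−7.5)² = 20.25 + 1 = 21.25
d²(R, class-E) = (5−1)² + (6.5−10.5)² = 16 + 16 = 32
d²(R, class-F) = (5−3)² + (6.5−12)² = 4 + 30.25 = 34.25
The largest is to class-C.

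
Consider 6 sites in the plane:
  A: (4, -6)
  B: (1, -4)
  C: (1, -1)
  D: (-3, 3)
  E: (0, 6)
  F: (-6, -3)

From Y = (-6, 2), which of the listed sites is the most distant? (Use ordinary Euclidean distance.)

A

Squared Euclidean distances:
|YA|² = (-6−4)² + (2−(-6))² = 100 + 64 = 164
|YB|² = (-6−1)² + (2−(-4))² = 49 + 36 = 85
|YC|² = (-6−1)² + (2−(-1))² = 49 + 9 = 58
|YD|² = (-6−(-3))² + (2−3)² = 9 + 1 = 10
|YE|² = (-6−0)² + (2−6)² = 36 + 16 = 52
|YF|² = (-6−(-6))² + (2−(-3))² = 0 + 25 = 25
The largest is to A.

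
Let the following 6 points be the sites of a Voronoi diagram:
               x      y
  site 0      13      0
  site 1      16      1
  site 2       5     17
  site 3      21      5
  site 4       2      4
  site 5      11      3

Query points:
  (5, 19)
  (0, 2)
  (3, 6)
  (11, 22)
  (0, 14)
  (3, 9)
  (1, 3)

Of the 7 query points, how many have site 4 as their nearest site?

4

(5, 19) — d² to each: site 0:425, site 1:445, site 2:4, site 3:452, site 4:234, site 5:292 → nearest is site 2
(0, 2) — d² to each: site 0:173, site 1:257, site 2:250, site 3:450, site 4:8, site 5:122 → nearest is site 4
(3, 6) — d² to each: site 0:136, site 1:194, site 2:125, site 3:325, site 4:5, site 5:73 → nearest is site 4
(11, 22) — d² to each: site 0:488, site 1:466, site 2:61, site 3:389, site 4:405, site 5:361 → nearest is site 2
(0, 14) — d² to each: site 0:365, site 1:425, site 2:34, site 3:522, site 4:104, site 5:242 → nearest is site 2
(3, 9) — d² to each: site 0:181, site 1:233, site 2:68, site 3:340, site 4:26, site 5:100 → nearest is site 4
(1, 3) — d² to each: site 0:153, site 1:229, site 2:212, site 3:404, site 4:2, site 5:100 → nearest is site 4
4 of the 7 points have site 4 as nearest.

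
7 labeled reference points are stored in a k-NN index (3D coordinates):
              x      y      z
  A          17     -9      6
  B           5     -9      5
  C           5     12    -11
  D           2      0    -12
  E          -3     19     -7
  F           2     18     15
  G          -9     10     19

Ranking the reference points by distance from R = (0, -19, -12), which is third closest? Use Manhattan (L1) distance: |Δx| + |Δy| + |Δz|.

d(R,A) = |0−17| + |-19−(-9)| + |-12−6| = 17 + 10 + 18 = 45
d(R,B) = |0−5| + |-19−(-9)| + |-12−5| = 5 + 10 + 17 = 32
d(R,C) = |0−5| + |-19−12| + |-12−(-11)| = 5 + 31 + 1 = 37
d(R,D) = |0−2| + |-19−0| + |-12−(-12)| = 2 + 19 + 0 = 21
d(R,E) = |0−(-3)| + |-19−19| + |-12−(-7)| = 3 + 38 + 5 = 46
d(R,F) = |0−2| + |-19−18| + |-12−15| = 2 + 37 + 27 = 66
d(R,G) = |0−(-9)| + |-19−10| + |-12−19| = 9 + 29 + 31 = 69
Sorted ascending: D, B, C, A, … — the third-nearest is C.

C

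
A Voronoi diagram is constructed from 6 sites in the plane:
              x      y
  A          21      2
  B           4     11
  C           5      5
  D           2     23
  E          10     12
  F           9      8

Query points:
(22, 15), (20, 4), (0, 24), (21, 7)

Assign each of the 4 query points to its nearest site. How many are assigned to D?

(22, 15) — d² to each: A:170, B:340, C:389, D:464, E:153, F:218 → nearest is E
(20, 4) — d² to each: A:5, B:305, C:226, D:685, E:164, F:137 → nearest is A
(0, 24) — d² to each: A:925, B:185, C:386, D:5, E:244, F:337 → nearest is D
(21, 7) — d² to each: A:25, B:305, C:260, D:617, E:146, F:145 → nearest is A
1 of the 4 points has D as nearest.

1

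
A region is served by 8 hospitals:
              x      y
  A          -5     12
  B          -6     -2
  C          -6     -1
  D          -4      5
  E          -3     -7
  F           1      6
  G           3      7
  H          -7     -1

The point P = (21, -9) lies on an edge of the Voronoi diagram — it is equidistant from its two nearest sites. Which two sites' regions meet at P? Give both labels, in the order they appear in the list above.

E and G

Squared distances from P to each site:
|PA|² = 676 + 441 = 1117
|PB|² = 729 + 49 = 778
|PC|² = 729 + 64 = 793
|PD|² = 625 + 196 = 821
|PE|² = 576 + 4 = 580
|PF|² = 400 + 225 = 625
|PG|² = 324 + 256 = 580
|PH|² = 784 + 64 = 848
P is equidistant from E and G (both at squared distance 580), and every other site is strictly farther — so P lies on the E–G Voronoi edge.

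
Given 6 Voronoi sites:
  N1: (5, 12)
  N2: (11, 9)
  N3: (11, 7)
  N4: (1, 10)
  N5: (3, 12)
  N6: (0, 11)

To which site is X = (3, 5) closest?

Squared Euclidean distances:
|XN1|² = 4 + 49 = 53
|XN2|² = 64 + 16 = 80
|XN3|² = 64 + 4 = 68
|XN4|² = 4 + 25 = 29
|XN5|² = 0 + 49 = 49
|XN6|² = 9 + 36 = 45
Minimum is at N4.

N4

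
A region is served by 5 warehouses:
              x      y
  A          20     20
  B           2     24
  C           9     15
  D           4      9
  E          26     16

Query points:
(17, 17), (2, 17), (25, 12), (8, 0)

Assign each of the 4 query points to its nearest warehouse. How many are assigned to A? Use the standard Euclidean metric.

(17, 17) — d² to each: A:18, B:274, C:68, D:233, E:82 → nearest is A
(2, 17) — d² to each: A:333, B:49, C:53, D:68, E:577 → nearest is B
(25, 12) — d² to each: A:89, B:673, C:265, D:450, E:17 → nearest is E
(8, 0) — d² to each: A:544, B:612, C:226, D:97, E:580 → nearest is D
1 of the 4 points has A as nearest.

1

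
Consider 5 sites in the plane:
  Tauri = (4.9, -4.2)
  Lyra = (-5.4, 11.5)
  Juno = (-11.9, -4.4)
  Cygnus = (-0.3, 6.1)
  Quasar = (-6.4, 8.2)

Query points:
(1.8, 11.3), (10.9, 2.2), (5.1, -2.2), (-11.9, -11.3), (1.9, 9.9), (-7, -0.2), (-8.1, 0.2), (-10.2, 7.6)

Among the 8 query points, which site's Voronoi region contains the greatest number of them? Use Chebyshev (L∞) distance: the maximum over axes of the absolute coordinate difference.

Juno

(1.8, 11.3) — d to each: Tauri:15.5, Lyra:7.2, Juno:15.7, Cygnus:5.2, Quasar:8.2 → nearest is Cygnus
(10.9, 2.2) — d to each: Tauri:6.4, Lyra:16.3, Juno:22.8, Cygnus:11.2, Quasar:17.3 → nearest is Tauri
(5.1, -2.2) — d to each: Tauri:2, Lyra:13.7, Juno:17, Cygnus:8.3, Quasar:11.5 → nearest is Tauri
(-11.9, -11.3) — d to each: Tauri:16.8, Lyra:22.8, Juno:6.9, Cygnus:17.4, Quasar:19.5 → nearest is Juno
(1.9, 9.9) — d to each: Tauri:14.1, Lyra:7.3, Juno:14.3, Cygnus:3.8, Quasar:8.3 → nearest is Cygnus
(-7, -0.2) — d to each: Tauri:11.9, Lyra:11.7, Juno:4.9, Cygnus:6.7, Quasar:8.4 → nearest is Juno
(-8.1, 0.2) — d to each: Tauri:13, Lyra:11.3, Juno:4.6, Cygnus:7.8, Quasar:8 → nearest is Juno
(-10.2, 7.6) — d to each: Tauri:15.1, Lyra:4.8, Juno:12, Cygnus:9.9, Quasar:3.8 → nearest is Quasar
Tally — Tauri:2, Juno:3, Cygnus:2, Quasar:1. Juno captures the most (3).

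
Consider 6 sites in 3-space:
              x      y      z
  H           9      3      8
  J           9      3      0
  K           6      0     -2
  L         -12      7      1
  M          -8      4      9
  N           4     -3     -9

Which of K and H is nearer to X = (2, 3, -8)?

K

Compare squared distances:
|XK|² = (2−6)² + (3−0)² + (-8−(-2))² = 16 + 9 + 36 = 61
|XH|² = (2−9)² + (3−3)² + (-8−8)² = 49 + 0 + 256 = 305
61 < 305, so K is closer.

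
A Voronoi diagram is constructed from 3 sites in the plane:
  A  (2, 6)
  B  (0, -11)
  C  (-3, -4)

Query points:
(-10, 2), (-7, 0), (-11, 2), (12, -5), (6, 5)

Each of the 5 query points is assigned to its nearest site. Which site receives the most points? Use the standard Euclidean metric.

C

(-10, 2) — d² to each: A:160, B:269, C:85 → nearest is C
(-7, 0) — d² to each: A:117, B:170, C:32 → nearest is C
(-11, 2) — d² to each: A:185, B:290, C:100 → nearest is C
(12, -5) — d² to each: A:221, B:180, C:226 → nearest is B
(6, 5) — d² to each: A:17, B:292, C:162 → nearest is A
Tally — A:1, B:1, C:3. C captures the most (3).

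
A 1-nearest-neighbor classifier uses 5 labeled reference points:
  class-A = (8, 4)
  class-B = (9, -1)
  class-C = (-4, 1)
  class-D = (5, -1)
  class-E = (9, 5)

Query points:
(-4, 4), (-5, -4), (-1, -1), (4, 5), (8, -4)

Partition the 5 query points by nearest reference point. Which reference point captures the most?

class-C

(-4, 4) — d² to each: class-A:144, class-B:194, class-C:9, class-D:106, class-E:170 → nearest is class-C
(-5, -4) — d² to each: class-A:233, class-B:205, class-C:26, class-D:109, class-E:277 → nearest is class-C
(-1, -1) — d² to each: class-A:106, class-B:100, class-C:13, class-D:36, class-E:136 → nearest is class-C
(4, 5) — d² to each: class-A:17, class-B:61, class-C:80, class-D:37, class-E:25 → nearest is class-A
(8, -4) — d² to each: class-A:64, class-B:10, class-C:169, class-D:18, class-E:82 → nearest is class-B
Tally — class-A:1, class-B:1, class-C:3. class-C captures the most (3).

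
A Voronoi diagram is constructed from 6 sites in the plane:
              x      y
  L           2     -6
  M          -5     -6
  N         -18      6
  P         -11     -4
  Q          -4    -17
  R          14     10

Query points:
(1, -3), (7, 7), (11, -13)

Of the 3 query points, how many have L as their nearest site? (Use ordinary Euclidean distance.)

(1, -3) — d² to each: L:10, M:45, N:442, P:145, Q:221, R:338 → nearest is L
(7, 7) — d² to each: L:194, M:313, N:626, P:445, Q:697, R:58 → nearest is R
(11, -13) — d² to each: L:130, M:305, N:1202, P:565, Q:241, R:538 → nearest is L
2 of the 3 points have L as nearest.

2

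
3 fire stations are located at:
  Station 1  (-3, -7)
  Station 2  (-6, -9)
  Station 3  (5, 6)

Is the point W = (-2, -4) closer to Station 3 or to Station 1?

Station 1

Compare squared distances:
d²(W, Station 3) = (-2−5)² + (-4−6)² = 49 + 100 = 149
d²(W, Station 1) = (-2−(-3))² + (-4−(-7))² = 1 + 9 = 10
149 > 10, so Station 1 is closer.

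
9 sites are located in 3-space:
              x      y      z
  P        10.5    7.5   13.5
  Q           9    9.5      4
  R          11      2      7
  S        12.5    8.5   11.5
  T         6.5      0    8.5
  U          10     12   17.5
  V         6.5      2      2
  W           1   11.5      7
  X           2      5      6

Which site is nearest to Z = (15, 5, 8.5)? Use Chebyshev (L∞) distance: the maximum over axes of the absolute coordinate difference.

S

d(Z,P) = max(4.5, 2.5, 5) = 5
d(Z,Q) = max(6, 4.5, 4.5) = 6
d(Z,R) = max(4, 3, 1.5) = 4
d(Z,S) = max(2.5, 3.5, 3) = 3.5
d(Z,T) = max(8.5, 5, 0) = 8.5
d(Z,U) = max(5, 7, 9) = 9
d(Z,V) = max(8.5, 3, 6.5) = 8.5
d(Z,W) = max(14, 6.5, 1.5) = 14
d(Z,X) = max(13, 0, 2.5) = 13
Minimum is at S.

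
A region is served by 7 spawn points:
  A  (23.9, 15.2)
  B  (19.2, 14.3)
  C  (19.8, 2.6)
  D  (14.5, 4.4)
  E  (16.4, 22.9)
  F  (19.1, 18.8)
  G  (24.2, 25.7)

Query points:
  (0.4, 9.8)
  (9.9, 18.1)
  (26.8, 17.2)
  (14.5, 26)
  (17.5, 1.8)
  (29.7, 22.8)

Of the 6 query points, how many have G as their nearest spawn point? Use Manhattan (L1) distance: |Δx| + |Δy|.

(0.4, 9.8) — d to each: A:28.9, B:23.3, C:26.6, D:19.5, E:29.1, F:27.7, G:39.7 → nearest is D
(9.9, 18.1) — d to each: A:16.9, B:13.1, C:25.4, D:18.3, E:11.3, F:9.9, G:21.9 → nearest is F
(26.8, 17.2) — d to each: A:4.9, B:10.5, C:21.6, D:25.1, E:16.1, F:9.3, G:11.1 → nearest is A
(14.5, 26) — d to each: A:20.2, B:16.4, C:28.7, D:21.6, E:5, F:11.8, G:10 → nearest is E
(17.5, 1.8) — d to each: A:19.8, B:14.2, C:3.1, D:5.6, E:22.2, F:18.6, G:30.6 → nearest is C
(29.7, 22.8) — d to each: A:13.4, B:19, C:30.1, D:33.6, E:13.4, F:14.6, G:8.4 → nearest is G
1 of the 6 points has G as nearest.

1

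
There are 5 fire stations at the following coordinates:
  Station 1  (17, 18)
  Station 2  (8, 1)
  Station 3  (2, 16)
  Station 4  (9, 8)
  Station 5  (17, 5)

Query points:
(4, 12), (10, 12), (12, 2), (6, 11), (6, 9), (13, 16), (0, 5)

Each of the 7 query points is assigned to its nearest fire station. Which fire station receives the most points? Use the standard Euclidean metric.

Station 4

(4, 12) — d² to each: Station 1:205, Station 2:137, Station 3:20, Station 4:41, Station 5:218 → nearest is Station 3
(10, 12) — d² to each: Station 1:85, Station 2:125, Station 3:80, Station 4:17, Station 5:98 → nearest is Station 4
(12, 2) — d² to each: Station 1:281, Station 2:17, Station 3:296, Station 4:45, Station 5:34 → nearest is Station 2
(6, 11) — d² to each: Station 1:170, Station 2:104, Station 3:41, Station 4:18, Station 5:157 → nearest is Station 4
(6, 9) — d² to each: Station 1:202, Station 2:68, Station 3:65, Station 4:10, Station 5:137 → nearest is Station 4
(13, 16) — d² to each: Station 1:20, Station 2:250, Station 3:121, Station 4:80, Station 5:137 → nearest is Station 1
(0, 5) — d² to each: Station 1:458, Station 2:80, Station 3:125, Station 4:90, Station 5:289 → nearest is Station 2
Tally — Station 1:1, Station 2:2, Station 3:1, Station 4:3. Station 4 captures the most (3).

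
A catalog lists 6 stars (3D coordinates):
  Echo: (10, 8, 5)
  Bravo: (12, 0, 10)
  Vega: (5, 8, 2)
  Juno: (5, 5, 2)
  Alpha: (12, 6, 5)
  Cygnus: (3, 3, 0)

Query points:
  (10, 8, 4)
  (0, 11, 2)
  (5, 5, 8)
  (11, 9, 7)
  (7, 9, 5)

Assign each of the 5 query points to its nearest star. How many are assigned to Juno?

1

(10, 8, 4) — d² to each: Echo:1, Bravo:104, Vega:29, Juno:38, Alpha:9, Cygnus:90 → nearest is Echo
(0, 11, 2) — d² to each: Echo:118, Bravo:329, Vega:34, Juno:61, Alpha:178, Cygnus:77 → nearest is Vega
(5, 5, 8) — d² to each: Echo:43, Bravo:78, Vega:45, Juno:36, Alpha:59, Cygnus:72 → nearest is Juno
(11, 9, 7) — d² to each: Echo:6, Bravo:91, Vega:62, Juno:77, Alpha:14, Cygnus:149 → nearest is Echo
(7, 9, 5) — d² to each: Echo:10, Bravo:131, Vega:14, Juno:29, Alpha:34, Cygnus:77 → nearest is Echo
1 of the 5 points has Juno as nearest.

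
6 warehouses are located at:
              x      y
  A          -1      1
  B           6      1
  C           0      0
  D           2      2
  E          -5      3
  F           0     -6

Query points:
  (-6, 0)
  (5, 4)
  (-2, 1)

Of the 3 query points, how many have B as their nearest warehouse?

(-6, 0) — d² to each: A:26, B:145, C:36, D:68, E:10, F:72 → nearest is E
(5, 4) — d² to each: A:45, B:10, C:41, D:13, E:101, F:125 → nearest is B
(-2, 1) — d² to each: A:1, B:64, C:5, D:17, E:13, F:53 → nearest is A
1 of the 3 points has B as nearest.

1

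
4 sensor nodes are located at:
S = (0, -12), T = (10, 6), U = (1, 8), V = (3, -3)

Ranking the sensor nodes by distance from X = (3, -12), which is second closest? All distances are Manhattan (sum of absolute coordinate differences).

V

d(X,S) = 3 + 0 = 3
d(X,T) = 7 + 18 = 25
d(X,U) = 2 + 20 = 22
d(X,V) = 0 + 9 = 9
Sorted ascending: S, V, U, … — the second-nearest is V.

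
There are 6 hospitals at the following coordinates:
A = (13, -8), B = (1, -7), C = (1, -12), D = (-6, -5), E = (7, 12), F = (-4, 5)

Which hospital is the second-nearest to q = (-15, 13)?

Squared Euclidean distances:
|qA|² = (-15−13)² + (13−(-8))² = 784 + 441 = 1225
|qB|² = (-15−1)² + (13−(-7))² = 256 + 400 = 656
|qC|² = (-15−1)² + (13−(-12))² = 256 + 625 = 881
|qD|² = (-15−(-6))² + (13−(-5))² = 81 + 324 = 405
|qE|² = (-15−7)² + (13−12)² = 484 + 1 = 485
|qF|² = (-15−(-4))² + (13−5)² = 121 + 64 = 185
Sorted ascending: F, D, E, … — the second-nearest is D.

D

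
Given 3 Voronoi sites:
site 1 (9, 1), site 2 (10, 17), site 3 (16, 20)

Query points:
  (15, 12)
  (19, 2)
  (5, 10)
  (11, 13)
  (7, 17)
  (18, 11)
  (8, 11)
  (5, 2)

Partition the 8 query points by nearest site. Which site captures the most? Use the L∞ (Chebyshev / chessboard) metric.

(15, 12) — d to each: site 1:11, site 2:5, site 3:8 → nearest is site 2
(19, 2) — d to each: site 1:10, site 2:15, site 3:18 → nearest is site 1
(5, 10) — d to each: site 1:9, site 2:7, site 3:11 → nearest is site 2
(11, 13) — d to each: site 1:12, site 2:4, site 3:7 → nearest is site 2
(7, 17) — d to each: site 1:16, site 2:3, site 3:9 → nearest is site 2
(18, 11) — d to each: site 1:10, site 2:8, site 3:9 → nearest is site 2
(8, 11) — d to each: site 1:10, site 2:6, site 3:9 → nearest is site 2
(5, 2) — d to each: site 1:4, site 2:15, site 3:18 → nearest is site 1
Tally — site 1:2, site 2:6. site 2 captures the most (6).

site 2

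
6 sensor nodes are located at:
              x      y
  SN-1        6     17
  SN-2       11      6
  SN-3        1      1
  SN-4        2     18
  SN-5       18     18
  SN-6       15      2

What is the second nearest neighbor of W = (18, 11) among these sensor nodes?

Squared Euclidean distances:
d²(W, SN-1) = (18−6)² + (11−17)² = 144 + 36 = 180
d²(W, SN-2) = (18−11)² + (11−6)² = 49 + 25 = 74
d²(W, SN-3) = (18−1)² + (11−1)² = 289 + 100 = 389
d²(W, SN-4) = (18−2)² + (11−18)² = 256 + 49 = 305
d²(W, SN-5) = (18−18)² + (11−18)² = 0 + 49 = 49
d²(W, SN-6) = (18−15)² + (11−2)² = 9 + 81 = 90
Sorted ascending: SN-5, SN-2, SN-6, … — the second-nearest is SN-2.

SN-2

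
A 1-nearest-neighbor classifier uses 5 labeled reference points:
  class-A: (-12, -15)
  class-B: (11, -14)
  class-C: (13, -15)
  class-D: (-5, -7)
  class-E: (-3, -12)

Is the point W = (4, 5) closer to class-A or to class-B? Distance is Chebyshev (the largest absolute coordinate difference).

class-B

d(W, class-A) = max(16, 20) = 20
d(W, class-B) = max(7, 19) = 19
20 > 19, so class-B is closer.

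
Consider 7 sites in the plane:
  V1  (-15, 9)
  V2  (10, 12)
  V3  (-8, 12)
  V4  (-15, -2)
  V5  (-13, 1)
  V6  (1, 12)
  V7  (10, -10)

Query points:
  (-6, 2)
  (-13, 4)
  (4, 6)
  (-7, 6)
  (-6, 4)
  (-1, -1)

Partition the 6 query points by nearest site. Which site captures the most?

(-6, 2) — d² to each: V1:130, V2:356, V3:104, V4:97, V5:50, V6:149, V7:400 → nearest is V5
(-13, 4) — d² to each: V1:29, V2:593, V3:89, V4:40, V5:9, V6:260, V7:725 → nearest is V5
(4, 6) — d² to each: V1:370, V2:72, V3:180, V4:425, V5:314, V6:45, V7:292 → nearest is V6
(-7, 6) — d² to each: V1:73, V2:325, V3:37, V4:128, V5:61, V6:100, V7:545 → nearest is V3
(-6, 4) — d² to each: V1:106, V2:320, V3:68, V4:117, V5:58, V6:113, V7:452 → nearest is V5
(-1, -1) — d² to each: V1:296, V2:290, V3:218, V4:197, V5:148, V6:173, V7:202 → nearest is V5
Tally — V3:1, V5:4, V6:1. V5 captures the most (4).

V5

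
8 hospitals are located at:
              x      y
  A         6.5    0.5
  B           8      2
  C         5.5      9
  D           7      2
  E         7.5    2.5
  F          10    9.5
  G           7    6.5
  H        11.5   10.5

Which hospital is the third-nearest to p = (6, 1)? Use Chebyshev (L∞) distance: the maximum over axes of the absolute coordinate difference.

d(p,A) = max(0.5, 0.5) = 0.5
d(p,B) = max(2, 1) = 2
d(p,C) = max(0.5, 8) = 8
d(p,D) = max(1, 1) = 1
d(p,E) = max(1.5, 1.5) = 1.5
d(p,F) = max(4, 8.5) = 8.5
d(p,G) = max(1, 5.5) = 5.5
d(p,H) = max(5.5, 9.5) = 9.5
Sorted ascending: A, D, E, B, … — the third-nearest is E.

E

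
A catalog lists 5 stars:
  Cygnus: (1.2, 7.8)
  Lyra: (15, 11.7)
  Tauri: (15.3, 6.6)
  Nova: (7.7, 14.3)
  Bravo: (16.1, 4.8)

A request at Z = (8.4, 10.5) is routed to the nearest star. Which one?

Squared Euclidean distances:
d²(Z, Cygnus) = (8.4−1.2)² + (10.5−7.8)² = 51.84 + 7.29 = 59.13
d²(Z, Lyra) = (8.4−15)² + (10.5−11.7)² = 43.56 + 1.44 = 45
d²(Z, Tauri) = (8.4−15.3)² + (10.5−6.6)² = 47.61 + 15.21 = 62.82
d²(Z, Nova) = (8.4−7.7)² + (10.5−14.3)² = 0.49 + 14.44 = 14.93
d²(Z, Bravo) = (8.4−16.1)² + (10.5−4.8)² = 59.29 + 32.49 = 91.78
Nova is nearest.

Nova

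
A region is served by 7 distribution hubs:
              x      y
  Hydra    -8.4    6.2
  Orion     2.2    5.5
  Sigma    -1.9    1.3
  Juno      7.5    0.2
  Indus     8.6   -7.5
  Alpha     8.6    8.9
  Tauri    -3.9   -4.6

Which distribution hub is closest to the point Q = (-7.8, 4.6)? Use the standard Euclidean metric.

Compare squared distances (the ordering matches that of the actual distances):
d²(Q, Hydra) = (-7.8−(-8.4))² + (4.6−6.2)² = 0.36 + 2.56 = 2.92
d²(Q, Orion) = (-7.8−2.2)² + (4.6−5.5)² = 100 + 0.81 = 100.81
d²(Q, Sigma) = (-7.8−(-1.9))² + (4.6−1.3)² = 34.81 + 10.89 = 45.7
d²(Q, Juno) = (-7.8−7.5)² + (4.6−0.2)² = 234.09 + 19.36 = 253.45
d²(Q, Indus) = (-7.8−8.6)² + (4.6−(-7.5))² = 268.96 + 146.41 = 415.37
d²(Q, Alpha) = (-7.8−8.6)² + (4.6−8.9)² = 268.96 + 18.49 = 287.45
d²(Q, Tauri) = (-7.8−(-3.9))² + (4.6−(-4.6))² = 15.21 + 84.64 = 99.85
Minimum is at Hydra.

Hydra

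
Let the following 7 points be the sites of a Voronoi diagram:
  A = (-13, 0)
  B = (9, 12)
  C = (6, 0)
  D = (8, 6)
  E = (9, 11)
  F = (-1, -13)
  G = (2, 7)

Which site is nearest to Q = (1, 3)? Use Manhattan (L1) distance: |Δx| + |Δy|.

G

d(Q,A) = |1−(-13)| + |3−0| = 14 + 3 = 17
d(Q,B) = |1−9| + |3−12| = 8 + 9 = 17
d(Q,C) = |1−6| + |3−0| = 5 + 3 = 8
d(Q,D) = |1−8| + |3−6| = 7 + 3 = 10
d(Q,E) = |1−9| + |3−11| = 8 + 8 = 16
d(Q,F) = |1−(-1)| + |3−(-13)| = 2 + 16 = 18
d(Q,G) = |1−2| + |3−7| = 1 + 4 = 5
G is nearest.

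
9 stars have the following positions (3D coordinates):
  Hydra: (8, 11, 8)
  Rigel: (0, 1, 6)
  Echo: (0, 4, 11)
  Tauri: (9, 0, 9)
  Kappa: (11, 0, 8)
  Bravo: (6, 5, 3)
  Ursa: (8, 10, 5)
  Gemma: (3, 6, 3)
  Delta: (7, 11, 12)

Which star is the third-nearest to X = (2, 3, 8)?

Squared Euclidean distances:
d²(X, Hydra) = 36 + 64 + 0 = 100
d²(X, Rigel) = 4 + 4 + 4 = 12
d²(X, Echo) = 4 + 1 + 9 = 14
d²(X, Tauri) = 49 + 9 + 1 = 59
d²(X, Kappa) = 81 + 9 + 0 = 90
d²(X, Bravo) = 16 + 4 + 25 = 45
d²(X, Ursa) = 36 + 49 + 9 = 94
d²(X, Gemma) = 1 + 9 + 25 = 35
d²(X, Delta) = 25 + 64 + 16 = 105
Sorted ascending: Rigel, Echo, Gemma, Bravo, … — the third-nearest is Gemma.

Gemma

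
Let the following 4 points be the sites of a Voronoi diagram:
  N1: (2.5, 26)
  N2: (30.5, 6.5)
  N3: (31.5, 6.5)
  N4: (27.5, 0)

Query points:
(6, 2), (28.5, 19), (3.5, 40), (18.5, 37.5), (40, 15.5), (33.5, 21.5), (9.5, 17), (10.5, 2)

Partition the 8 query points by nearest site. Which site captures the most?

N1

(6, 2) — d² to each: N1:588.25, N2:620.5, N3:670.5, N4:466.25 → nearest is N4
(28.5, 19) — d² to each: N1:725, N2:160.25, N3:165.25, N4:362 → nearest is N2
(3.5, 40) — d² to each: N1:197, N2:1851.25, N3:1906.25, N4:2176 → nearest is N1
(18.5, 37.5) — d² to each: N1:388.25, N2:1105, N3:1130, N4:1487.25 → nearest is N1
(40, 15.5) — d² to each: N1:1516.5, N2:171.25, N3:153.25, N4:396.5 → nearest is N3
(33.5, 21.5) — d² to each: N1:981.25, N2:234, N3:229, N4:498.25 → nearest is N3
(9.5, 17) — d² to each: N1:130, N2:551.25, N3:594.25, N4:613 → nearest is N1
(10.5, 2) — d² to each: N1:640, N2:420.25, N3:461.25, N4:293 → nearest is N4
Tally — N1:3, N2:1, N3:2, N4:2. N1 captures the most (3).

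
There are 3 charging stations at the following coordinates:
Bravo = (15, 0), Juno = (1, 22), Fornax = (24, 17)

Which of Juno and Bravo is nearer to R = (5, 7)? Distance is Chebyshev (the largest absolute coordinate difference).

Bravo

d(R, Juno) = max(4, 15) = 15
d(R, Bravo) = max(10, 7) = 10
15 > 10, so Bravo is closer.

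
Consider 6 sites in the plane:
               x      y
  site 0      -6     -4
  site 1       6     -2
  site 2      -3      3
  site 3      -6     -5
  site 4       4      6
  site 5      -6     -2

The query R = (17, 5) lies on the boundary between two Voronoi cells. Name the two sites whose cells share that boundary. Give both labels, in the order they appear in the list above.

Squared distances from R to each site:
d²(R, site 0) = 529 + 81 = 610
d²(R, site 1) = 121 + 49 = 170
d²(R, site 2) = 400 + 4 = 404
d²(R, site 3) = 529 + 100 = 629
d²(R, site 4) = 169 + 1 = 170
d²(R, site 5) = 529 + 49 = 578
R is equidistant from site 1 and site 4 (both at squared distance 170), and every other site is strictly farther — so R lies on the site 1–site 4 Voronoi edge.

site 1 and site 4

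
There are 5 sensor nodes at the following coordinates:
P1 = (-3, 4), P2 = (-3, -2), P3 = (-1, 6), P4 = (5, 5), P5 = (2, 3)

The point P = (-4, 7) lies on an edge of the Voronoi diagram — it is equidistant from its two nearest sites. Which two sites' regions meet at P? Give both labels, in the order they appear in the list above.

P1 and P3

Squared distances from P to each site:
|PP1|² = (-4−(-3))² + (7−4)² = 1 + 9 = 10
|PP2|² = (-4−(-3))² + (7−(-2))² = 1 + 81 = 82
|PP3|² = (-4−(-1))² + (7−6)² = 9 + 1 = 10
|PP4|² = (-4−5)² + (7−5)² = 81 + 4 = 85
|PP5|² = (-4−2)² + (7−3)² = 36 + 16 = 52
P is equidistant from P1 and P3 (both at squared distance 10), and every other site is strictly farther — so P lies on the P1–P3 Voronoi edge.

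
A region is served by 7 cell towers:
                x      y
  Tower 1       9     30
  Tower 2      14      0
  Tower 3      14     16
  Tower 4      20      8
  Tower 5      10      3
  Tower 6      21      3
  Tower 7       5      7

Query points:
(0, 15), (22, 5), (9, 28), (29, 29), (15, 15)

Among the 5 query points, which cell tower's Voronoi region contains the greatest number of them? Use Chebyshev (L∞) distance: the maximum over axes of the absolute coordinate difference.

Tower 3

(0, 15) — d to each: Tower 1:15, Tower 2:15, Tower 3:14, Tower 4:20, Tower 5:12, Tower 6:21, Tower 7:8 → nearest is Tower 7
(22, 5) — d to each: Tower 1:25, Tower 2:8, Tower 3:11, Tower 4:3, Tower 5:12, Tower 6:2, Tower 7:17 → nearest is Tower 6
(9, 28) — d to each: Tower 1:2, Tower 2:28, Tower 3:12, Tower 4:20, Tower 5:25, Tower 6:25, Tower 7:21 → nearest is Tower 1
(29, 29) — d to each: Tower 1:20, Tower 2:29, Tower 3:15, Tower 4:21, Tower 5:26, Tower 6:26, Tower 7:24 → nearest is Tower 3
(15, 15) — d to each: Tower 1:15, Tower 2:15, Tower 3:1, Tower 4:7, Tower 5:12, Tower 6:12, Tower 7:10 → nearest is Tower 3
Tally — Tower 1:1, Tower 3:2, Tower 6:1, Tower 7:1. Tower 3 captures the most (2).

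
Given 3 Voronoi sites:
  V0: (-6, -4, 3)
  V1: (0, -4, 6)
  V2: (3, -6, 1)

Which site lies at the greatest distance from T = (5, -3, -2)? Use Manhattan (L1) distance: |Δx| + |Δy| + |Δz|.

d(T,V0) = |5−(-6)| + |-3−(-4)| + |-2−3| = 11 + 1 + 5 = 17
d(T,V1) = |5−0| + |-3−(-4)| + |-2−6| = 5 + 1 + 8 = 14
d(T,V2) = |5−3| + |-3−(-6)| + |-2−1| = 2 + 3 + 3 = 8
The largest is to V0.

V0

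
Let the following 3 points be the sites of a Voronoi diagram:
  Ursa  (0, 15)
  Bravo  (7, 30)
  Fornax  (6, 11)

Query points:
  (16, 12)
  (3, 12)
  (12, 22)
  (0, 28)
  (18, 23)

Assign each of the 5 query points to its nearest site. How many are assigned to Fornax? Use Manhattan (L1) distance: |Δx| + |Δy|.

2

(16, 12) — d to each: Ursa:19, Bravo:27, Fornax:11 → nearest is Fornax
(3, 12) — d to each: Ursa:6, Bravo:22, Fornax:4 → nearest is Fornax
(12, 22) — d to each: Ursa:19, Bravo:13, Fornax:17 → nearest is Bravo
(0, 28) — d to each: Ursa:13, Bravo:9, Fornax:23 → nearest is Bravo
(18, 23) — d to each: Ursa:26, Bravo:18, Fornax:24 → nearest is Bravo
2 of the 5 points have Fornax as nearest.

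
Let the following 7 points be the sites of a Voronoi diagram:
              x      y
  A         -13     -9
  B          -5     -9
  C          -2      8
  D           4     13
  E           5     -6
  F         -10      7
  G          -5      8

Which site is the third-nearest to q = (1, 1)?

G

Squared Euclidean distances:
|qA|² = (1−(-13))² + (1−(-9))² = 196 + 100 = 296
|qB|² = (1−(-5))² + (1−(-9))² = 36 + 100 = 136
|qC|² = (1−(-2))² + (1−8)² = 9 + 49 = 58
|qD|² = (1−4)² + (1−13)² = 9 + 144 = 153
|qE|² = (1−5)² + (1−(-6))² = 16 + 49 = 65
|qF|² = (1−(-10))² + (1−7)² = 121 + 36 = 157
|qG|² = (1−(-5))² + (1−8)² = 36 + 49 = 85
Sorted ascending: C, E, G, B, … — the third-nearest is G.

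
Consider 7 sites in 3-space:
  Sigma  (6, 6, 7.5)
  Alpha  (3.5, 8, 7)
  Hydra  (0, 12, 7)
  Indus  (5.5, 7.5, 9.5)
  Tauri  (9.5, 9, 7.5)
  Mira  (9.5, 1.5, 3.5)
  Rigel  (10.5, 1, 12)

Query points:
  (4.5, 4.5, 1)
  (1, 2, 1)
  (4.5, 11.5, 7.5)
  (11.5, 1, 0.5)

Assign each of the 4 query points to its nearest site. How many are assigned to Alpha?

2

(4.5, 4.5, 1) — d² to each: Sigma:46.75, Alpha:49.25, Hydra:112.5, Indus:82.25, Tauri:87.5, Mira:40.25, Rigel:169.25 → nearest is Mira
(1, 2, 1) — d² to each: Sigma:83.25, Alpha:78.25, Hydra:137, Indus:122.75, Tauri:163.5, Mira:78.75, Rigel:212.25 → nearest is Alpha
(4.5, 11.5, 7.5) — d² to each: Sigma:32.5, Alpha:13.5, Hydra:20.75, Indus:21, Tauri:31.25, Mira:141, Rigel:166.5 → nearest is Alpha
(11.5, 1, 0.5) — d² to each: Sigma:104.25, Alpha:155.25, Hydra:295.5, Indus:159.25, Tauri:117, Mira:13.25, Rigel:133.25 → nearest is Mira
2 of the 4 points have Alpha as nearest.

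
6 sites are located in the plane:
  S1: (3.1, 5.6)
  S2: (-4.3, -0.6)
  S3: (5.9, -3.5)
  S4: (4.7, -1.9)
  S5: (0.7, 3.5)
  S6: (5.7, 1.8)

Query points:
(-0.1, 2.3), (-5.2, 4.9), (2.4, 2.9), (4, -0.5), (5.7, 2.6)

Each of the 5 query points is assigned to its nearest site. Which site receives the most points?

S5

(-0.1, 2.3) — d² to each: S1:21.13, S2:26.05, S3:69.64, S4:40.68, S5:2.08, S6:33.89 → nearest is S5
(-5.2, 4.9) — d² to each: S1:69.38, S2:31.06, S3:193.77, S4:144.25, S5:36.77, S6:128.42 → nearest is S2
(2.4, 2.9) — d² to each: S1:7.78, S2:57.14, S3:53.21, S4:28.33, S5:3.25, S6:12.1 → nearest is S5
(4, -0.5) — d² to each: S1:38.02, S2:68.9, S3:12.61, S4:2.45, S5:26.89, S6:8.18 → nearest is S4
(5.7, 2.6) — d² to each: S1:15.76, S2:110.24, S3:37.25, S4:21.25, S5:25.81, S6:0.64 → nearest is S6
Tally — S2:1, S4:1, S5:2, S6:1. S5 captures the most (2).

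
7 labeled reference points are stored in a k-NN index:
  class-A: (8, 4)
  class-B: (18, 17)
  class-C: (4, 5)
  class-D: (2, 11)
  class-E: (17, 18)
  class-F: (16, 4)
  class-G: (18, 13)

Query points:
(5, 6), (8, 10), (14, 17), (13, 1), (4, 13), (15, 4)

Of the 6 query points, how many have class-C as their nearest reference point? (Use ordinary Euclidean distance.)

1

(5, 6) — d² to each: class-A:13, class-B:290, class-C:2, class-D:34, class-E:288, class-F:125, class-G:218 → nearest is class-C
(8, 10) — d² to each: class-A:36, class-B:149, class-C:41, class-D:37, class-E:145, class-F:100, class-G:109 → nearest is class-A
(14, 17) — d² to each: class-A:205, class-B:16, class-C:244, class-D:180, class-E:10, class-F:173, class-G:32 → nearest is class-E
(13, 1) — d² to each: class-A:34, class-B:281, class-C:97, class-D:221, class-E:305, class-F:18, class-G:169 → nearest is class-F
(4, 13) — d² to each: class-A:97, class-B:212, class-C:64, class-D:8, class-E:194, class-F:225, class-G:196 → nearest is class-D
(15, 4) — d² to each: class-A:49, class-B:178, class-C:122, class-D:218, class-E:200, class-F:1, class-G:90 → nearest is class-F
1 of the 6 points has class-C as nearest.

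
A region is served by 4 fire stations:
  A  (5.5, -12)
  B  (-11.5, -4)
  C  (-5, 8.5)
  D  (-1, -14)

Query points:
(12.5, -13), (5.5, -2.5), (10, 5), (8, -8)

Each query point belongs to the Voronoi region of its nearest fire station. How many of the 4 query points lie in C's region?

(12.5, -13) — d² to each: A:50, B:657, C:768.5, D:183.25 → nearest is A
(5.5, -2.5) — d² to each: A:90.25, B:291.25, C:231.25, D:174.5 → nearest is A
(10, 5) — d² to each: A:309.25, B:543.25, C:237.25, D:482 → nearest is C
(8, -8) — d² to each: A:22.25, B:396.25, C:441.25, D:117 → nearest is A
1 of the 4 points has C as nearest.

1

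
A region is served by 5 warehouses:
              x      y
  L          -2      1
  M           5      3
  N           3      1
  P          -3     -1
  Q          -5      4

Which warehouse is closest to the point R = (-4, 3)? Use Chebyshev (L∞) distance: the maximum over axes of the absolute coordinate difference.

d(R,L) = max(2, 2) = 2
d(R,M) = max(9, 0) = 9
d(R,N) = max(7, 2) = 7
d(R,P) = max(1, 4) = 4
d(R,Q) = max(1, 1) = 1
The smallest is to Q, so R lies in the Voronoi region of Q.

Q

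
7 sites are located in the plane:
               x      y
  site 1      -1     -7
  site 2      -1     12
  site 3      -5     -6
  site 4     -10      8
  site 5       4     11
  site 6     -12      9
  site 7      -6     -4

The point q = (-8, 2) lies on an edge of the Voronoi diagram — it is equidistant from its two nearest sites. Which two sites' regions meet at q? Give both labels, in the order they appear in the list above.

site 4 and site 7

Squared distances from q to each site:
d²(q, site 1) = 49 + 81 = 130
d²(q, site 2) = 49 + 100 = 149
d²(q, site 3) = 9 + 64 = 73
d²(q, site 4) = 4 + 36 = 40
d²(q, site 5) = 144 + 81 = 225
d²(q, site 6) = 16 + 49 = 65
d²(q, site 7) = 4 + 36 = 40
q is equidistant from site 4 and site 7 (both at squared distance 40), and every other site is strictly farther — so q lies on the site 4–site 7 Voronoi edge.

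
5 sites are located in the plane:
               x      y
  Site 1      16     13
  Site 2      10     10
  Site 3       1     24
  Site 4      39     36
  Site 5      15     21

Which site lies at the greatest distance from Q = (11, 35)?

Compare squared distances (the ordering matches that of the actual distances):
d²(Q, Site 1) = (11−16)² + (35−13)² = 25 + 484 = 509
d²(Q, Site 2) = (11−10)² + (35−10)² = 1 + 625 = 626
d²(Q, Site 3) = (11−1)² + (35−24)² = 100 + 121 = 221
d²(Q, Site 4) = (11−39)² + (35−36)² = 784 + 1 = 785
d²(Q, Site 5) = (11−15)² + (35−21)² = 16 + 196 = 212
The largest is to Site 4.

Site 4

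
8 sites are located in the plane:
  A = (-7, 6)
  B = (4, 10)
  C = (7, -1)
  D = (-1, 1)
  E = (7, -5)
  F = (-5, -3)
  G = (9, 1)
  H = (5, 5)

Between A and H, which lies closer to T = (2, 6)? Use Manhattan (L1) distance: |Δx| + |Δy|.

d(T,A) = |2−(-7)| + |6−6| = 9 + 0 = 9
d(T,H) = |2−5| + |6−5| = 3 + 1 = 4
9 > 4, so H is closer.

H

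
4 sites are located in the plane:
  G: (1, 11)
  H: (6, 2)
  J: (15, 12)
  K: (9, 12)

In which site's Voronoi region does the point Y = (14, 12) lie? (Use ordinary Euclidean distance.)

Squared Euclidean distances:
|YG|² = 169 + 1 = 170
|YH|² = 64 + 100 = 164
|YJ|² = 1 + 0 = 1
|YK|² = 25 + 0 = 25
J is nearest.

J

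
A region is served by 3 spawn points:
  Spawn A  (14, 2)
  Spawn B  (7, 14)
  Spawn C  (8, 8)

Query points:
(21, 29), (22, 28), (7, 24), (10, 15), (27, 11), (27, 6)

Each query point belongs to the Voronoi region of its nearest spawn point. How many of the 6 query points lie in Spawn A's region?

2

(21, 29) — d² to each: Spawn A:778, Spawn B:421, Spawn C:610 → nearest is Spawn B
(22, 28) — d² to each: Spawn A:740, Spawn B:421, Spawn C:596 → nearest is Spawn B
(7, 24) — d² to each: Spawn A:533, Spawn B:100, Spawn C:257 → nearest is Spawn B
(10, 15) — d² to each: Spawn A:185, Spawn B:10, Spawn C:53 → nearest is Spawn B
(27, 11) — d² to each: Spawn A:250, Spawn B:409, Spawn C:370 → nearest is Spawn A
(27, 6) — d² to each: Spawn A:185, Spawn B:464, Spawn C:365 → nearest is Spawn A
2 of the 6 points have Spawn A as nearest.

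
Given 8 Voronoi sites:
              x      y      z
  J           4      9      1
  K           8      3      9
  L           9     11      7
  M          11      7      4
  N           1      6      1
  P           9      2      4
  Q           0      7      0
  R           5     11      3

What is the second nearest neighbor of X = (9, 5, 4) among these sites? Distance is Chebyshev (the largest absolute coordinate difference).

d(X,J) = max(5, 4, 3) = 5
d(X,K) = max(1, 2, 5) = 5
d(X,L) = max(0, 6, 3) = 6
d(X,M) = max(2, 2, 0) = 2
d(X,N) = max(8, 1, 3) = 8
d(X,P) = max(0, 3, 0) = 3
d(X,Q) = max(9, 2, 4) = 9
d(X,R) = max(4, 6, 1) = 6
Sorted ascending: M, P, J, … — the second-nearest is P.

P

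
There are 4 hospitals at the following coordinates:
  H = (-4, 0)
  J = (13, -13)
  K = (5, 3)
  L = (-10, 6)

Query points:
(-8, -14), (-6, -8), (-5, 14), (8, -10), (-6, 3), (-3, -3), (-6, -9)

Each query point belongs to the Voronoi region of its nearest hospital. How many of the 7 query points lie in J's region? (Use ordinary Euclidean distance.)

1

(-8, -14) — d² to each: H:212, J:442, K:458, L:404 → nearest is H
(-6, -8) — d² to each: H:68, J:386, K:242, L:212 → nearest is H
(-5, 14) — d² to each: H:197, J:1053, K:221, L:89 → nearest is L
(8, -10) — d² to each: H:244, J:34, K:178, L:580 → nearest is J
(-6, 3) — d² to each: H:13, J:617, K:121, L:25 → nearest is H
(-3, -3) — d² to each: H:10, J:356, K:100, L:130 → nearest is H
(-6, -9) — d² to each: H:85, J:377, K:265, L:241 → nearest is H
1 of the 7 points has J as nearest.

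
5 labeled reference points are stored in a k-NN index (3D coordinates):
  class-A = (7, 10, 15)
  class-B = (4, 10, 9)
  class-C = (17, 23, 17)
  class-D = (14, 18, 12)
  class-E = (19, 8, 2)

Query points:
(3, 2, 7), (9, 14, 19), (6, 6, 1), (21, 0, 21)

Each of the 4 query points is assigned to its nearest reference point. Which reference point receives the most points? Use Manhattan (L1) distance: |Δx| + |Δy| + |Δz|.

(3, 2, 7) — d to each: class-A:20, class-B:11, class-C:45, class-D:32, class-E:27 → nearest is class-B
(9, 14, 19) — d to each: class-A:10, class-B:19, class-C:19, class-D:16, class-E:33 → nearest is class-A
(6, 6, 1) — d to each: class-A:19, class-B:14, class-C:44, class-D:31, class-E:16 → nearest is class-B
(21, 0, 21) — d to each: class-A:30, class-B:39, class-C:31, class-D:34, class-E:29 → nearest is class-E
Tally — class-A:1, class-B:2, class-E:1. class-B captures the most (2).

class-B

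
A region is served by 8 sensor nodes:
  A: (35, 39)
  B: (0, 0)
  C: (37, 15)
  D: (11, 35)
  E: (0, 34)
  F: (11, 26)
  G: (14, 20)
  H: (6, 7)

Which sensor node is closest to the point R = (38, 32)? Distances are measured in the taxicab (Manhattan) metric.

A

d(R,A) = 3 + 7 = 10
d(R,B) = 38 + 32 = 70
d(R,C) = 1 + 17 = 18
d(R,D) = 27 + 3 = 30
d(R,E) = 38 + 2 = 40
d(R,F) = 27 + 6 = 33
d(R,G) = 24 + 12 = 36
d(R,H) = 32 + 25 = 57
The smallest is to A, so R lies in the Voronoi region of A.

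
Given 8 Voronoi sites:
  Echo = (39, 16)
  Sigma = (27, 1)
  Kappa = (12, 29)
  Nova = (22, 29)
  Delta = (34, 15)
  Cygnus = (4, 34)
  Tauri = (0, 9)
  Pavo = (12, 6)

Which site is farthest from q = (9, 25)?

Squared Euclidean distances:
d²(q, Echo) = 900 + 81 = 981
d²(q, Sigma) = 324 + 576 = 900
d²(q, Kappa) = 9 + 16 = 25
d²(q, Nova) = 169 + 16 = 185
d²(q, Delta) = 625 + 100 = 725
d²(q, Cygnus) = 25 + 81 = 106
d²(q, Tauri) = 81 + 256 = 337
d²(q, Pavo) = 9 + 361 = 370
The largest is to Echo.

Echo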